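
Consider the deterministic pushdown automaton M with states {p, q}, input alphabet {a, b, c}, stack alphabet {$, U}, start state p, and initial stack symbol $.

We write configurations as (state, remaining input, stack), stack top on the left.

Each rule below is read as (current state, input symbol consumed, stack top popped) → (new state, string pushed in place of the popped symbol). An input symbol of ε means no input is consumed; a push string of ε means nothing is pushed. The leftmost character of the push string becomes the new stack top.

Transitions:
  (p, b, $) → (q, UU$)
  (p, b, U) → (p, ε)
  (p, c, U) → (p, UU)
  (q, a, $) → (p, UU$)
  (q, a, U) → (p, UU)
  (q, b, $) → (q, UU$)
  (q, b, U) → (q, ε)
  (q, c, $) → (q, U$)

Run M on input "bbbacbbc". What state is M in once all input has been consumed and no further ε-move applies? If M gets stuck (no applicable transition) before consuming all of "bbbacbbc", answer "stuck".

p

(p, bbbacbbc, $) ⊢ (q, bbacbbc, UU$) ⊢ (q, bacbbc, U$) ⊢ (q, acbbc, $) ⊢ (p, cbbc, UU$) ⊢ (p, bbc, UUU$) ⊢ (p, bc, UU$) ⊢ (p, c, U$) ⊢ (p, ε, UU$)
All input consumed; M is in state p.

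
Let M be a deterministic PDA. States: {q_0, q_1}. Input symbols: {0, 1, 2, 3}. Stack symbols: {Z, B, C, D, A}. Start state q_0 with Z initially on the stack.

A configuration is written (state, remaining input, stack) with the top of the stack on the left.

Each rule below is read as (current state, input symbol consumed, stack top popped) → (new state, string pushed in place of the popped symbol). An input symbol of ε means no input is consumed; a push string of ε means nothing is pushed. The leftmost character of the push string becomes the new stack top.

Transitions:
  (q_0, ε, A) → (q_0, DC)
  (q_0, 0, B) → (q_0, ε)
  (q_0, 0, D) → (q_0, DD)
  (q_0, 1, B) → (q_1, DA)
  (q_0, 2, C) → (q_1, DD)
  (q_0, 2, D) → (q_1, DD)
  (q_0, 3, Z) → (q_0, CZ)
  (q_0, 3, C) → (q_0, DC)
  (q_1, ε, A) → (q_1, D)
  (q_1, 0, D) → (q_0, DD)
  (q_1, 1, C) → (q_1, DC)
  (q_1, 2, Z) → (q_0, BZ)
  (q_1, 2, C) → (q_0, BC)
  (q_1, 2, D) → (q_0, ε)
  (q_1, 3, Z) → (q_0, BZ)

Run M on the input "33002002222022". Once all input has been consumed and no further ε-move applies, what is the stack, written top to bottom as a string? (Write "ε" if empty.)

DDDDDDDCZ

(q_0, 33002002222022, Z)
  read 3, top Z: go to q_0, push CZ → (q_0, 3002002222022, CZ)
  read 3, top C: go to q_0, push DC → (q_0, 002002222022, DCZ)
  read 0, top D: go to q_0, push DD → (q_0, 02002222022, DDCZ)
  read 0, top D: go to q_0, push DD → (q_0, 2002222022, DDDCZ)
  read 2, top D: go to q_1, push DD → (q_1, 002222022, DDDDCZ)
  read 0, top D: go to q_0, push DD → (q_0, 02222022, DDDDDCZ)
  read 0, top D: go to q_0, push DD → (q_0, 2222022, DDDDDDCZ)
  read 2, top D: go to q_1, push DD → (q_1, 222022, DDDDDDDCZ)
  read 2, top D: go to q_0, push ε → (q_0, 22022, DDDDDDCZ)
  read 2, top D: go to q_1, push DD → (q_1, 2022, DDDDDDDCZ)
  read 2, top D: go to q_0, push ε → (q_0, 022, DDDDDDCZ)
  read 0, top D: go to q_0, push DD → (q_0, 22, DDDDDDDCZ)
  read 2, top D: go to q_1, push DD → (q_1, 2, DDDDDDDDCZ)
  read 2, top D: go to q_0, push ε → (q_0, ε, DDDDDDDCZ)
All input consumed in state q_0 with stack DDDDDDDCZ.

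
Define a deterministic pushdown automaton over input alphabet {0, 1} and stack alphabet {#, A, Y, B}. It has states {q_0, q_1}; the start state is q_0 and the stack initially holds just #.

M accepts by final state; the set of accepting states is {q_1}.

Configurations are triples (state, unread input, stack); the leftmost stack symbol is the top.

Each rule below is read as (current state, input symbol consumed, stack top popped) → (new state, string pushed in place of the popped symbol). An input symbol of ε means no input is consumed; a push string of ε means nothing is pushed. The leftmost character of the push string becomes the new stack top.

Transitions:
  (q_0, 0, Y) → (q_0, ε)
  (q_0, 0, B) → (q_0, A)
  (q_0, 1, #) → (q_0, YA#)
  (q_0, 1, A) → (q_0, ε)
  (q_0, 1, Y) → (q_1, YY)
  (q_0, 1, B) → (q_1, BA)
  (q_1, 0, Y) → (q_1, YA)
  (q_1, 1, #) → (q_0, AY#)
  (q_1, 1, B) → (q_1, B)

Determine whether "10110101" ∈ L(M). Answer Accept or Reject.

(q_0, 10110101, #)
  read 1, top #: go to q_0, push YA# → (q_0, 0110101, YA#)
  read 0, top Y: go to q_0, push ε → (q_0, 110101, A#)
  read 1, top A: go to q_0, push ε → (q_0, 10101, #)
  read 1, top #: go to q_0, push YA# → (q_0, 0101, YA#)
  read 0, top Y: go to q_0, push ε → (q_0, 101, A#)
  read 1, top A: go to q_0, push ε → (q_0, 01, #)
No transition applies at (q_0, 01, #); input not fully consumed.

Reject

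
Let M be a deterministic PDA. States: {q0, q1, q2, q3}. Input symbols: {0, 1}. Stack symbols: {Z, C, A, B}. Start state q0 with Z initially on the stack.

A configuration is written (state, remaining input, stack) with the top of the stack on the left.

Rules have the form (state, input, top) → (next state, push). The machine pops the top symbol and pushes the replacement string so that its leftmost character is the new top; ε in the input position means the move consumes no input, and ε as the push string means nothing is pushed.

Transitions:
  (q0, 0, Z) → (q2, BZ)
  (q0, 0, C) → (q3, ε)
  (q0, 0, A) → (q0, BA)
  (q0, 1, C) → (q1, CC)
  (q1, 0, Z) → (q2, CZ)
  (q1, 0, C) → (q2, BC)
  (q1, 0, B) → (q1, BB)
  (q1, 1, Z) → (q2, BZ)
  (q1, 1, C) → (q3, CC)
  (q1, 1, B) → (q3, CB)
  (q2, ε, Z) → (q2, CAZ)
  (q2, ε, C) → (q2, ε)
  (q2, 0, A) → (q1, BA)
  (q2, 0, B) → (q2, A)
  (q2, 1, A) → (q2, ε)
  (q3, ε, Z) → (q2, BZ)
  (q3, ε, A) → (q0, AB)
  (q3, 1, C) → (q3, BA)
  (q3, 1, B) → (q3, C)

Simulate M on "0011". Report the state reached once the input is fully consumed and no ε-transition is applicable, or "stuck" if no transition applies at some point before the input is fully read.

(q0, 0011, Z) ⊢ (q2, 011, BZ) ⊢ (q2, 11, AZ) ⊢ (q2, 1, Z) ⊢ (q2, 1, CAZ) ⊢ (q2, 1, AZ) ⊢ (q2, ε, Z) ⊢ (q2, ε, CAZ) ⊢ (q2, ε, AZ)
All input consumed; M is in state q2.

q2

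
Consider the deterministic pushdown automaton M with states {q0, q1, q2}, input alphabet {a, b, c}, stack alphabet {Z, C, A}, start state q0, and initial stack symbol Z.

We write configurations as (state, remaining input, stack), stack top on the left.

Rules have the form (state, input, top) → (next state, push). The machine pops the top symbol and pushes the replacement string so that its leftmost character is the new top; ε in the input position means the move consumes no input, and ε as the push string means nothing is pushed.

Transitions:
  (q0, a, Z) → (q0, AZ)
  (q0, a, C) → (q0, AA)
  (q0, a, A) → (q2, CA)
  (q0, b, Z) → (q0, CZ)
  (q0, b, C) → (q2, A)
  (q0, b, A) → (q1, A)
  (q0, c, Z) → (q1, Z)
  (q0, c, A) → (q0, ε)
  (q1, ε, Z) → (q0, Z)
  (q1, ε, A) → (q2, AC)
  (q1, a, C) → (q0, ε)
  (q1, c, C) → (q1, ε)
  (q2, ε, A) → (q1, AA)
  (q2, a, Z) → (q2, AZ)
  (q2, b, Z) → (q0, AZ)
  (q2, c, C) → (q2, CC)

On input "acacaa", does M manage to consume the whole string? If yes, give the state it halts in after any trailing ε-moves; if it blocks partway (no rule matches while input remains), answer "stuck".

(q0, acacaa, Z)
  read a, top Z: go to q0, push AZ → (q0, cacaa, AZ)
  read c, top A: go to q0, push ε → (q0, acaa, Z)
  read a, top Z: go to q0, push AZ → (q0, caa, AZ)
  read c, top A: go to q0, push ε → (q0, aa, Z)
  read a, top Z: go to q0, push AZ → (q0, a, AZ)
  read a, top A: go to q2, push CA → (q2, ε, CAZ)
All input consumed; M is in state q2.

q2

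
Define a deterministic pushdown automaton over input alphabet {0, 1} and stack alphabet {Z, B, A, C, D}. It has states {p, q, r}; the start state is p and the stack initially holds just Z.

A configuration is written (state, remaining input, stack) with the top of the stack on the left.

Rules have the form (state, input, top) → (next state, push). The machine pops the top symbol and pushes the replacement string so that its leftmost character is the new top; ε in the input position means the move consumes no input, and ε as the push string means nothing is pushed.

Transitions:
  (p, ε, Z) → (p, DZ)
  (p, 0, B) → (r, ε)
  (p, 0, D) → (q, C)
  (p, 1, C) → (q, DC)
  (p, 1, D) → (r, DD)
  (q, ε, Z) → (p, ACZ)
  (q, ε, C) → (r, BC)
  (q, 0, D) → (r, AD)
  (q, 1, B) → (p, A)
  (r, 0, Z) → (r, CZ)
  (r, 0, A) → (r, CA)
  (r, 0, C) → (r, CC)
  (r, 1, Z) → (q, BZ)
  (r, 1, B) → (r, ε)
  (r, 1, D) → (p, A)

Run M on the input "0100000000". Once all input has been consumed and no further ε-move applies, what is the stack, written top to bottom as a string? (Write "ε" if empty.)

CCCCCCCCCZ

(p, 0100000000, Z)
  ε-move, top Z: go to p, push DZ → (p, 0100000000, DZ)
  read 0, top D: go to q, push C → (q, 100000000, CZ)
  ε-move, top C: go to r, push BC → (r, 100000000, BCZ)
  read 1, top B: go to r, push ε → (r, 00000000, CZ)
  read 0, top C: go to r, push CC → (r, 0000000, CCZ)
  read 0, top C: go to r, push CC → (r, 000000, CCCZ)
  read 0, top C: go to r, push CC → (r, 00000, CCCCZ)
  read 0, top C: go to r, push CC → (r, 0000, CCCCCZ)
  read 0, top C: go to r, push CC → (r, 000, CCCCCCZ)
  read 0, top C: go to r, push CC → (r, 00, CCCCCCCZ)
  read 0, top C: go to r, push CC → (r, 0, CCCCCCCCZ)
  read 0, top C: go to r, push CC → (r, ε, CCCCCCCCCZ)
All input consumed in state r with stack CCCCCCCCCZ.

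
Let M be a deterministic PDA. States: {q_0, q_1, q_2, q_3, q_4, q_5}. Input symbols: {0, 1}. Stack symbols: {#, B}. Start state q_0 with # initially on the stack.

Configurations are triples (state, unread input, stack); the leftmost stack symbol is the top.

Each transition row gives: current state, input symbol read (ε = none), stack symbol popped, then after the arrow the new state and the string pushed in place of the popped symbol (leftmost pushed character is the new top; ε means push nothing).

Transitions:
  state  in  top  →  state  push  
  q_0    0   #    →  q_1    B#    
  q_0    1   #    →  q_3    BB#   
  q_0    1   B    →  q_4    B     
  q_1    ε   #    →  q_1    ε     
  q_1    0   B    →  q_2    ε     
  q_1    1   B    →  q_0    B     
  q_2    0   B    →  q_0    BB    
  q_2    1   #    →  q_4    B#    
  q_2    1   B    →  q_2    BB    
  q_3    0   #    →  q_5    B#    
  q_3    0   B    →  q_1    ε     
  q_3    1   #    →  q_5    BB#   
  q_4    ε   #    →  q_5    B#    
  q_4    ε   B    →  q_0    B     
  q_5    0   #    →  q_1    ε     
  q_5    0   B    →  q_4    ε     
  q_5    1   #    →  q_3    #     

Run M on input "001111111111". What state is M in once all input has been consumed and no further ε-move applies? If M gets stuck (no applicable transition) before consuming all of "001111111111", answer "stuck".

(q_0, 001111111111, #)
  read 0, top #: go to q_1, push B# → (q_1, 01111111111, B#)
  read 0, top B: go to q_2, push ε → (q_2, 1111111111, #)
  read 1, top #: go to q_4, push B# → (q_4, 111111111, B#)
  ε-move, top B: go to q_0, push B → (q_0, 111111111, B#)
  read 1, top B: go to q_4, push B → (q_4, 11111111, B#)
  ε-move, top B: go to q_0, push B → (q_0, 11111111, B#)
  read 1, top B: go to q_4, push B → (q_4, 1111111, B#)
  ε-move, top B: go to q_0, push B → (q_0, 1111111, B#)
  read 1, top B: go to q_4, push B → (q_4, 111111, B#)
  ε-move, top B: go to q_0, push B → (q_0, 111111, B#)
  read 1, top B: go to q_4, push B → (q_4, 11111, B#)
  ε-move, top B: go to q_0, push B → (q_0, 11111, B#)
  read 1, top B: go to q_4, push B → (q_4, 1111, B#)
  ε-move, top B: go to q_0, push B → (q_0, 1111, B#)
  read 1, top B: go to q_4, push B → (q_4, 111, B#)
  ε-move, top B: go to q_0, push B → (q_0, 111, B#)
  read 1, top B: go to q_4, push B → (q_4, 11, B#)
  ε-move, top B: go to q_0, push B → (q_0, 11, B#)
  read 1, top B: go to q_4, push B → (q_4, 1, B#)
  ε-move, top B: go to q_0, push B → (q_0, 1, B#)
  read 1, top B: go to q_4, push B → (q_4, ε, B#)
  ε-move, top B: go to q_0, push B → (q_0, ε, B#)
All input consumed; M is in state q_0.

q_0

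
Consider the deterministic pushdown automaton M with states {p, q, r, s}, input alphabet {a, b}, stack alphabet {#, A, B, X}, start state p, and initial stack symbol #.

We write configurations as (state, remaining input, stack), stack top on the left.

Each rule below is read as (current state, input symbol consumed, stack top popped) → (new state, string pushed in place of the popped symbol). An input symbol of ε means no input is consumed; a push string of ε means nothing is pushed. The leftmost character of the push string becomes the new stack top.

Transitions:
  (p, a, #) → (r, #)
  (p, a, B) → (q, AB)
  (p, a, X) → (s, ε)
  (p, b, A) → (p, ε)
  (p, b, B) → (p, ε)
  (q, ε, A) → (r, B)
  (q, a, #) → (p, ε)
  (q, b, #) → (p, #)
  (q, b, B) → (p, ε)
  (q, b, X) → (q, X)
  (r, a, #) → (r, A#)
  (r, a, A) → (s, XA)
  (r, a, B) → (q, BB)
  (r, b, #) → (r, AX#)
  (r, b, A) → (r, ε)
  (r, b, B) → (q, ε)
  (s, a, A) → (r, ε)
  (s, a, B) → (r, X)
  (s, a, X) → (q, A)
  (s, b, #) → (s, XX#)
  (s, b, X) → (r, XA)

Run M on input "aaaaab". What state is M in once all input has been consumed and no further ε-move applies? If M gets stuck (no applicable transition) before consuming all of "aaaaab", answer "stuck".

(p, aaaaab, #)
  read a, top #: go to r, push # → (r, aaaab, #)
  read a, top #: go to r, push A# → (r, aaab, A#)
  read a, top A: go to s, push XA → (s, aab, XA#)
  read a, top X: go to q, push A → (q, ab, AA#)
  ε-move, top A: go to r, push B → (r, ab, BA#)
  read a, top B: go to q, push BB → (q, b, BBA#)
  read b, top B: go to p, push ε → (p, ε, BA#)
All input consumed; M is in state p.

p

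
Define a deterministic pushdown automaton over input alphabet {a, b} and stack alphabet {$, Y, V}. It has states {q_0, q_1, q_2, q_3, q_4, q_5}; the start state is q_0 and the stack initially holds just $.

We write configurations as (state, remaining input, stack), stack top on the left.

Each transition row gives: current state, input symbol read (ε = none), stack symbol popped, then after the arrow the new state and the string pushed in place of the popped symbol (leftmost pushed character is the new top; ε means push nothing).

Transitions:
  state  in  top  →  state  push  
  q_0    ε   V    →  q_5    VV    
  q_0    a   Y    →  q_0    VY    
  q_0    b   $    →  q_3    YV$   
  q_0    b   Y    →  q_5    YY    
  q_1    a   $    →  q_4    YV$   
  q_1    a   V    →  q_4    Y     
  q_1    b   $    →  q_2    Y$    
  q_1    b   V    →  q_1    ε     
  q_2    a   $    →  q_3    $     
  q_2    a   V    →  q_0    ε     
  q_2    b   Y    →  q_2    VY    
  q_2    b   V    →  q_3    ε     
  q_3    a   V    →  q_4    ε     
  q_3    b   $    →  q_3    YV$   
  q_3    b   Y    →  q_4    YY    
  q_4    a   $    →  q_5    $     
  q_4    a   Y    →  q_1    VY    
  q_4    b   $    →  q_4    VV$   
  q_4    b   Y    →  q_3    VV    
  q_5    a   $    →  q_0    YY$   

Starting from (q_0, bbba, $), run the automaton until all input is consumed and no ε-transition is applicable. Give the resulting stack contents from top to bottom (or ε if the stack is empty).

VYV$

(q_0, bbba, $) ⊢ (q_3, bba, YV$) ⊢ (q_4, ba, YYV$) ⊢ (q_3, a, VVYV$) ⊢ (q_4, ε, VYV$)
All input consumed in state q_4 with stack VYV$.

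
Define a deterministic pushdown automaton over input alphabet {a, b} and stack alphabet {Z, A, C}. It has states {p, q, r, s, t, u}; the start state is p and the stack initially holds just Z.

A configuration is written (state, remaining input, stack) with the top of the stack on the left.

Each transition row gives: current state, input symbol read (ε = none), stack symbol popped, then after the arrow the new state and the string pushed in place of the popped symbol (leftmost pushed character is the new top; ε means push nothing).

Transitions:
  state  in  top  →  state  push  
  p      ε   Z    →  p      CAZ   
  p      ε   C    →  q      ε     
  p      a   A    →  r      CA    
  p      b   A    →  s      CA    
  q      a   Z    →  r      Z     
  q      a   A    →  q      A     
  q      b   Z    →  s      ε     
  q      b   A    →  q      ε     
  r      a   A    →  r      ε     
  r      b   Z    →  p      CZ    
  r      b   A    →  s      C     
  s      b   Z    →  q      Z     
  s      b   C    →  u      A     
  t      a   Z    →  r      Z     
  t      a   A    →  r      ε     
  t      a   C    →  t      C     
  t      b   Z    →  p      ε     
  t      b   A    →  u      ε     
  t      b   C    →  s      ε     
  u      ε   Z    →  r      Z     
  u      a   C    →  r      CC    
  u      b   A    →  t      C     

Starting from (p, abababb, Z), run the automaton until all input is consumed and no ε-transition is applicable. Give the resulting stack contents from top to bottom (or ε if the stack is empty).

(p, abababb, Z)
  ε-move, top Z: go to p, push CAZ → (p, abababb, CAZ)
  ε-move, top C: go to q, push ε → (q, abababb, AZ)
  read a, top A: go to q, push A → (q, bababb, AZ)
  read b, top A: go to q, push ε → (q, ababb, Z)
  read a, top Z: go to r, push Z → (r, babb, Z)
  read b, top Z: go to p, push CZ → (p, abb, CZ)
  ε-move, top C: go to q, push ε → (q, abb, Z)
  read a, top Z: go to r, push Z → (r, bb, Z)
  read b, top Z: go to p, push CZ → (p, b, CZ)
  ε-move, top C: go to q, push ε → (q, b, Z)
  read b, top Z: go to s, push ε → (s, ε, ε)
All input consumed in state s with stack ε.

ε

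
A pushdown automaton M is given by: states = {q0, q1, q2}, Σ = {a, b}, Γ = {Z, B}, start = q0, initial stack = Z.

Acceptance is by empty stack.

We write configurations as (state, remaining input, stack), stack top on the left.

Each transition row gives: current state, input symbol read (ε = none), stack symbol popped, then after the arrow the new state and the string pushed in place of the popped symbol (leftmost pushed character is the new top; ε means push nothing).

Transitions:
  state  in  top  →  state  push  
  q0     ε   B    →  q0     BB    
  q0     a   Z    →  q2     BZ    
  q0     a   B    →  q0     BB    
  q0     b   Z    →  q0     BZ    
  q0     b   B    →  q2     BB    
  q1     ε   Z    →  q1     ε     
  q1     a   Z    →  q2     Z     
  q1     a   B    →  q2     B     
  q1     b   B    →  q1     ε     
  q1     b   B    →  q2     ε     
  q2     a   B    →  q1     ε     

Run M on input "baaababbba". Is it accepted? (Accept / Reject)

One accepting computation: (q0, baaababbba, Z) ⊢ (q0, aaababbba, BZ) ⊢ (q0, aababbba, BBZ) ⊢ (q0, ababbba, BBBZ) ⊢ (q0, babbba, BBBBZ) ⊢ (q2, abbba, BBBBBZ) ⊢ (q1, bbba, BBBBZ) ⊢ (q1, bba, BBBZ) ⊢ (q1, ba, BBZ) ⊢ (q2, a, BZ) ⊢ (q1, ε, Z) ⊢ (q1, ε, ε)
All input consumed and the stack is empty.

Accept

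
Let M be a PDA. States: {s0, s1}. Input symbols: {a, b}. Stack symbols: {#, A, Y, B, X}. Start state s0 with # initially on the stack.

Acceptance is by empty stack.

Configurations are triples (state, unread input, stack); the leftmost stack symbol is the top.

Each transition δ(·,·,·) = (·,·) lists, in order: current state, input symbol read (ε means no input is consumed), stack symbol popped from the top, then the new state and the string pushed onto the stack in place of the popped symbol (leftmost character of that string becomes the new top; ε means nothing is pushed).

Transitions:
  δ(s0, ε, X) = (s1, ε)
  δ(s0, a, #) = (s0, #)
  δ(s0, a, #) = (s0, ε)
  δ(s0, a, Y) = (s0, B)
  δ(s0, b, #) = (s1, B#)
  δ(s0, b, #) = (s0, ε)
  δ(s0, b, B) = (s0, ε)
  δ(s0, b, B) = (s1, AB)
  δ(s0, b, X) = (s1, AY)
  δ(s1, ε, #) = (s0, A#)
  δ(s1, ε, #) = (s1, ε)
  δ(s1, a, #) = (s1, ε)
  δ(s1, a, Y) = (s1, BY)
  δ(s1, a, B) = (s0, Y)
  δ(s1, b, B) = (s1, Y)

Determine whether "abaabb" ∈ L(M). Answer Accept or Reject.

One accepting computation: (s0, abaabb, #) ⊢ (s0, baabb, #) ⊢ (s1, aabb, B#) ⊢ (s0, abb, Y#) ⊢ (s0, bb, B#) ⊢ (s0, b, #) ⊢ (s0, ε, ε)
All input consumed and the stack is empty.

Accept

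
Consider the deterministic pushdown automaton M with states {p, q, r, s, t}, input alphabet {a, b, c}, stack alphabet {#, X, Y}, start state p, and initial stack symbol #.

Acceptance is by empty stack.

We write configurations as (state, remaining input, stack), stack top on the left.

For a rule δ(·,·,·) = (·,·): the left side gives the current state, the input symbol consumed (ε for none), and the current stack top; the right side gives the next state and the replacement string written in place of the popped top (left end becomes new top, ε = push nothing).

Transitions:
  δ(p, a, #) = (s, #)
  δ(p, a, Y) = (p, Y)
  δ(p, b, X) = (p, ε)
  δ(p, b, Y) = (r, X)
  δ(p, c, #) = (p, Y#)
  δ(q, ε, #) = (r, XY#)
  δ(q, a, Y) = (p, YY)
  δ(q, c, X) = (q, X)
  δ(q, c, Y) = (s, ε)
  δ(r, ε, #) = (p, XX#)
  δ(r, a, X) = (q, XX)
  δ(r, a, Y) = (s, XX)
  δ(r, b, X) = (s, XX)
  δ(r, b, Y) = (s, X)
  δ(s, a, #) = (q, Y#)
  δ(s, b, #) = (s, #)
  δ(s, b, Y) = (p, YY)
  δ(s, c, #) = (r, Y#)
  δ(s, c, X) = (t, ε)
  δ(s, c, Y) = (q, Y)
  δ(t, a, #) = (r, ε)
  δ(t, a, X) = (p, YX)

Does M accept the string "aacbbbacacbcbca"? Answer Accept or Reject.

(p, aacbbbacacbcbca, #)
  read a, top #: go to s, push # → (s, acbbbacacbcbca, #)
  read a, top #: go to q, push Y# → (q, cbbbacacbcbca, Y#)
  read c, top Y: go to s, push ε → (s, bbbacacbcbca, #)
  read b, top #: go to s, push # → (s, bbacacbcbca, #)
  read b, top #: go to s, push # → (s, bacacbcbca, #)
  read b, top #: go to s, push # → (s, acacbcbca, #)
  read a, top #: go to q, push Y# → (q, cacbcbca, Y#)
  read c, top Y: go to s, push ε → (s, acbcbca, #)
  read a, top #: go to q, push Y# → (q, cbcbca, Y#)
  read c, top Y: go to s, push ε → (s, bcbca, #)
  read b, top #: go to s, push # → (s, cbca, #)
  read c, top #: go to r, push Y# → (r, bca, Y#)
  read b, top Y: go to s, push X → (s, ca, X#)
  read c, top X: go to t, push ε → (t, a, #)
  read a, top #: go to r, push ε → (r, ε, ε)
All input consumed and the stack is empty.

Accept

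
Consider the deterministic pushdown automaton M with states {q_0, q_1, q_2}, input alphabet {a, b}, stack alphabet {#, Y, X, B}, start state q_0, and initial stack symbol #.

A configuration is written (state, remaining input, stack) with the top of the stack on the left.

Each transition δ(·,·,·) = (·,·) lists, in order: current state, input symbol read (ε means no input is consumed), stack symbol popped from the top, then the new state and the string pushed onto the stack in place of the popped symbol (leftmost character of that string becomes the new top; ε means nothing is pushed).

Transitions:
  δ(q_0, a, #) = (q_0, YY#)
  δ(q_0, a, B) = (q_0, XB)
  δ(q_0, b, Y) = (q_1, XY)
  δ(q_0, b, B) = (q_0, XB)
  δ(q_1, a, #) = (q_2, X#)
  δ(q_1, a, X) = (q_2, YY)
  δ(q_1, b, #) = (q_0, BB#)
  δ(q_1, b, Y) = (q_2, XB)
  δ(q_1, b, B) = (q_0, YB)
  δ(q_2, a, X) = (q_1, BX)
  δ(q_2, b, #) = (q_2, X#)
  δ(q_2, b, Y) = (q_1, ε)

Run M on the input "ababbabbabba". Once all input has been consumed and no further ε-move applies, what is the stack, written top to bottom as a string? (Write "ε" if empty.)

(q_0, ababbabbabba, #)
  read a, top #: go to q_0, push YY# → (q_0, babbabbabba, YY#)
  read b, top Y: go to q_1, push XY → (q_1, abbabbabba, XYY#)
  read a, top X: go to q_2, push YY → (q_2, bbabbabba, YYYY#)
  read b, top Y: go to q_1, push ε → (q_1, babbabba, YYY#)
  read b, top Y: go to q_2, push XB → (q_2, abbabba, XBYY#)
  read a, top X: go to q_1, push BX → (q_1, bbabba, BXBYY#)
  read b, top B: go to q_0, push YB → (q_0, babba, YBXBYY#)
  read b, top Y: go to q_1, push XY → (q_1, abba, XYBXBYY#)
  read a, top X: go to q_2, push YY → (q_2, bba, YYYBXBYY#)
  read b, top Y: go to q_1, push ε → (q_1, ba, YYBXBYY#)
  read b, top Y: go to q_2, push XB → (q_2, a, XBYBXBYY#)
  read a, top X: go to q_1, push BX → (q_1, ε, BXBYBXBYY#)
All input consumed in state q_1 with stack BXBYBXBYY#.

BXBYBXBYY#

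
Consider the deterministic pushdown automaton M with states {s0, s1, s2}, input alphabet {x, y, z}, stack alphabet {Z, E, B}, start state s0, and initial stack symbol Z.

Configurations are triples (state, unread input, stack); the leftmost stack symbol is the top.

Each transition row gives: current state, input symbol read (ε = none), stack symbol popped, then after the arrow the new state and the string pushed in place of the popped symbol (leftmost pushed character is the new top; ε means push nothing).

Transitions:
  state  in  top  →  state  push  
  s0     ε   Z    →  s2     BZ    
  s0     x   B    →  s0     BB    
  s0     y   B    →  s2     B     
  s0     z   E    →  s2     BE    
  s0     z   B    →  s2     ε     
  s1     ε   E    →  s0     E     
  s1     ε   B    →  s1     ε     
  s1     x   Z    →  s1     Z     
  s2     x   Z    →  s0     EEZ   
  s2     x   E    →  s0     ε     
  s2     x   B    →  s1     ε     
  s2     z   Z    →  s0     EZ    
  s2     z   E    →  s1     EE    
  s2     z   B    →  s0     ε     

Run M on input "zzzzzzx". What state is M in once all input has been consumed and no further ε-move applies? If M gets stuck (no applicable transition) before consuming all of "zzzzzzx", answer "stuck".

s1

(s0, zzzzzzx, Z) ⊢ (s2, zzzzzzx, BZ) ⊢ (s0, zzzzzx, Z) ⊢ (s2, zzzzzx, BZ) ⊢ (s0, zzzzx, Z) ⊢ (s2, zzzzx, BZ) ⊢ (s0, zzzx, Z) ⊢ (s2, zzzx, BZ) ⊢ (s0, zzx, Z) ⊢ (s2, zzx, BZ) ⊢ (s0, zx, Z) ⊢ (s2, zx, BZ) ⊢ (s0, x, Z) ⊢ (s2, x, BZ) ⊢ (s1, ε, Z)
All input consumed; M is in state s1.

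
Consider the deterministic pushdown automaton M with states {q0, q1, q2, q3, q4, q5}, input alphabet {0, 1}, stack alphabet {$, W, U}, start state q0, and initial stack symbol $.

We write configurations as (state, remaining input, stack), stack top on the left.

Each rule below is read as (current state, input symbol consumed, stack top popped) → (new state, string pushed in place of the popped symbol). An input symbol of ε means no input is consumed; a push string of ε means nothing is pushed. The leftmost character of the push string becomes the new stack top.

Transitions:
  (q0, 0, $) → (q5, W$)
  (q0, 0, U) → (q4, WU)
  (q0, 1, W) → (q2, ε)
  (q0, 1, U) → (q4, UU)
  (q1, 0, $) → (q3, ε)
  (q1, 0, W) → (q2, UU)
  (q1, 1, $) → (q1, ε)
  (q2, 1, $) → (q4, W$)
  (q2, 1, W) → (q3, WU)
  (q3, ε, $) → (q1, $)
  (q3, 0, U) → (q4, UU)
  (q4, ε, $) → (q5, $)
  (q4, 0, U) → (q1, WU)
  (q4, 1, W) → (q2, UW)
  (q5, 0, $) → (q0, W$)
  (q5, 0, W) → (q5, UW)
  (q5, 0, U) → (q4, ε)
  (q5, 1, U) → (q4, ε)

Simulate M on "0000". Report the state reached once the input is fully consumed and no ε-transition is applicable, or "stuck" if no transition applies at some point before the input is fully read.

stuck

(q0, 0000, $)
  read 0, top $: go to q5, push W$ → (q5, 000, W$)
  read 0, top W: go to q5, push UW → (q5, 00, UW$)
  read 0, top U: go to q4, push ε → (q4, 0, W$)
No transition for (q4, 0, top W); M blocks with input 0 remaining.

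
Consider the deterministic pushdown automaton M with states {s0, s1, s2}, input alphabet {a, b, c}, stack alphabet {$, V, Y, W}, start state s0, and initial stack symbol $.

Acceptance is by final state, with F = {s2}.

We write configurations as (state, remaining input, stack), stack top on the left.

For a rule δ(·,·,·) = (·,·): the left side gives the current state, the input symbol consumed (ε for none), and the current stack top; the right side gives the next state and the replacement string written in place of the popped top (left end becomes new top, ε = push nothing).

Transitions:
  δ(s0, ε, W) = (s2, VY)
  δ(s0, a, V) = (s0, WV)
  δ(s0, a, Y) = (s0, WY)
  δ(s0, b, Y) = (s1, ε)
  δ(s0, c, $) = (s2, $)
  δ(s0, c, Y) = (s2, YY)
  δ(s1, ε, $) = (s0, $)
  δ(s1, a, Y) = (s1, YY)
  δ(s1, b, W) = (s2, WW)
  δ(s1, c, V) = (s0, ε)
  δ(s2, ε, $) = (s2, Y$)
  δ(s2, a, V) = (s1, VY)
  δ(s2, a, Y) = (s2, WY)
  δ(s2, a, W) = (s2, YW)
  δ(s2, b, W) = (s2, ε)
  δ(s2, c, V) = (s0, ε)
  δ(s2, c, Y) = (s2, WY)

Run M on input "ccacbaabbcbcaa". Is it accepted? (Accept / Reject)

(s0, ccacbaabbcbcaa, $)
  read c, top $: go to s2, push $ → (s2, cacbaabbcbcaa, $)
  ε-move, top $: go to s2, push Y$ → (s2, cacbaabbcbcaa, Y$)
  read c, top Y: go to s2, push WY → (s2, acbaabbcbcaa, WY$)
  read a, top W: go to s2, push YW → (s2, cbaabbcbcaa, YWY$)
  read c, top Y: go to s2, push WY → (s2, baabbcbcaa, WYWY$)
  read b, top W: go to s2, push ε → (s2, aabbcbcaa, YWY$)
  read a, top Y: go to s2, push WY → (s2, abbcbcaa, WYWY$)
  read a, top W: go to s2, push YW → (s2, bbcbcaa, YWYWY$)
No transition applies at (s2, bbcbcaa, YWYWY$); input not fully consumed.

Reject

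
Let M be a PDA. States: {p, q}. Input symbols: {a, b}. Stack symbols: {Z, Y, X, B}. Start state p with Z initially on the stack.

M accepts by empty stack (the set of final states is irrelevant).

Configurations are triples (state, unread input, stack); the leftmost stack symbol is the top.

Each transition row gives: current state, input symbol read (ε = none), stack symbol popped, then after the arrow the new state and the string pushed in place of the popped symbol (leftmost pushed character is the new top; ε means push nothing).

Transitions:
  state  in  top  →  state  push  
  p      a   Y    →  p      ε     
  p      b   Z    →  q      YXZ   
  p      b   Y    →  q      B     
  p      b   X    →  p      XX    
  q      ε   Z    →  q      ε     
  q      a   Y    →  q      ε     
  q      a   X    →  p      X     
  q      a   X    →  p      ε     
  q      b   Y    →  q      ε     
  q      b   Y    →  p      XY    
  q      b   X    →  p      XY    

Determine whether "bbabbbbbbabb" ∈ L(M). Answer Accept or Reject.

No computation consumes all input and empties the stack.

Reject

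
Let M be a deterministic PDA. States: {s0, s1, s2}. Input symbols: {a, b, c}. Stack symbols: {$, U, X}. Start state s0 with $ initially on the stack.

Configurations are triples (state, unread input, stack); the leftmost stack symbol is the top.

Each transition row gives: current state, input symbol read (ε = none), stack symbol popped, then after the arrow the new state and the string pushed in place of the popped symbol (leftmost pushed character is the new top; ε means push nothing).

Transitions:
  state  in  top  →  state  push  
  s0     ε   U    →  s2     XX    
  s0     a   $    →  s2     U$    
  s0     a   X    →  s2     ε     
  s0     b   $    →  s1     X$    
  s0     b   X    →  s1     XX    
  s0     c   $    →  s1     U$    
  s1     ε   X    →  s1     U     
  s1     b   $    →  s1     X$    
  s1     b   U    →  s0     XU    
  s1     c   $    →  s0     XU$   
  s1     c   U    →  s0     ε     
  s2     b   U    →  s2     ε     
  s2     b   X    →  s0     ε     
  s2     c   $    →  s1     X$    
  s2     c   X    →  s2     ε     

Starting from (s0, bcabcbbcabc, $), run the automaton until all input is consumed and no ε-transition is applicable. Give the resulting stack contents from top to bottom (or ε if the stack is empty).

U$

(s0, bcabcbbcabc, $)
  read b, top $: go to s1, push X$ → (s1, cabcbbcabc, X$)
  ε-move, top X: go to s1, push U → (s1, cabcbbcabc, U$)
  read c, top U: go to s0, push ε → (s0, abcbbcabc, $)
  read a, top $: go to s2, push U$ → (s2, bcbbcabc, U$)
  read b, top U: go to s2, push ε → (s2, cbbcabc, $)
  read c, top $: go to s1, push X$ → (s1, bbcabc, X$)
  ε-move, top X: go to s1, push U → (s1, bbcabc, U$)
  read b, top U: go to s0, push XU → (s0, bcabc, XU$)
  read b, top X: go to s1, push XX → (s1, cabc, XXU$)
  ε-move, top X: go to s1, push U → (s1, cabc, UXU$)
  read c, top U: go to s0, push ε → (s0, abc, XU$)
  read a, top X: go to s2, push ε → (s2, bc, U$)
  read b, top U: go to s2, push ε → (s2, c, $)
  read c, top $: go to s1, push X$ → (s1, ε, X$)
  ε-move, top X: go to s1, push U → (s1, ε, U$)
All input consumed in state s1 with stack U$.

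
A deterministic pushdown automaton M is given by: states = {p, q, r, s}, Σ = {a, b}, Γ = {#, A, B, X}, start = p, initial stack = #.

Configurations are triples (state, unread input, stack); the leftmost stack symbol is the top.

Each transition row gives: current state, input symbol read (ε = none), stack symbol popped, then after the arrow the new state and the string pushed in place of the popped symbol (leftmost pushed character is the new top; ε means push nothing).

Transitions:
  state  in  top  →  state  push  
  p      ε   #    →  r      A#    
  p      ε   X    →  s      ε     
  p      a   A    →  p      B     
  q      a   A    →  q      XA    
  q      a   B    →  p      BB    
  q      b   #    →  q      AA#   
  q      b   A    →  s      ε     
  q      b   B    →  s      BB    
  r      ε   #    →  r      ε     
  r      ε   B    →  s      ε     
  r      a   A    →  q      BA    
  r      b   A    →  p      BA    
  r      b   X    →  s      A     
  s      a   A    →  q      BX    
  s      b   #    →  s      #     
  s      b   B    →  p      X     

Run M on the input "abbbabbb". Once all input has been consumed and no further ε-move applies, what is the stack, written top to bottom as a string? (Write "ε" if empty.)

(p, abbbabbb, #) ⊢ (r, abbbabbb, A#) ⊢ (q, bbbabbb, BA#) ⊢ (s, bbabbb, BBA#) ⊢ (p, babbb, XBA#) ⊢ (s, babbb, BA#) ⊢ (p, abbb, XA#) ⊢ (s, abbb, A#) ⊢ (q, bbb, BX#) ⊢ (s, bb, BBX#) ⊢ (p, b, XBX#) ⊢ (s, b, BX#) ⊢ (p, ε, XX#) ⊢ (s, ε, X#)
All input consumed in state s with stack X#.

X#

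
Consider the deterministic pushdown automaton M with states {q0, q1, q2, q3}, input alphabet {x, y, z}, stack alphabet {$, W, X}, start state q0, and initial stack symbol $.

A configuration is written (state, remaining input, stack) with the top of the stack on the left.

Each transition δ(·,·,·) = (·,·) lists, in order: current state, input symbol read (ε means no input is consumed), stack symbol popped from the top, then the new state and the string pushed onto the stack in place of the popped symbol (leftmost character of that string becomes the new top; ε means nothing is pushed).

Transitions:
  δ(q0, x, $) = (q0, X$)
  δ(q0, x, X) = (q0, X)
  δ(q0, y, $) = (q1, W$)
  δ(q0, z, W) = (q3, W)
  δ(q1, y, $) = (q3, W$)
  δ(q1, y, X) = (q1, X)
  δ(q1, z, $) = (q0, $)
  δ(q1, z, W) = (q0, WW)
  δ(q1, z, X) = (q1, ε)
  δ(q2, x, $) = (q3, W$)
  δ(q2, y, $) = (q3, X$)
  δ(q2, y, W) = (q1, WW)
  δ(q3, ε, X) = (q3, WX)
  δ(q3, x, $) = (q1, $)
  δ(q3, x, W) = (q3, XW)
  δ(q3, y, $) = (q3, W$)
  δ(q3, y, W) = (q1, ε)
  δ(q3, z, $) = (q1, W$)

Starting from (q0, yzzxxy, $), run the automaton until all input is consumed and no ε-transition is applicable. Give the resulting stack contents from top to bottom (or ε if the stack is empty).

(q0, yzzxxy, $)
  read y, top $: go to q1, push W$ → (q1, zzxxy, W$)
  read z, top W: go to q0, push WW → (q0, zxxy, WW$)
  read z, top W: go to q3, push W → (q3, xxy, WW$)
  read x, top W: go to q3, push XW → (q3, xy, XWW$)
  ε-move, top X: go to q3, push WX → (q3, xy, WXWW$)
  read x, top W: go to q3, push XW → (q3, y, XWXWW$)
  ε-move, top X: go to q3, push WX → (q3, y, WXWXWW$)
  read y, top W: go to q1, push ε → (q1, ε, XWXWW$)
All input consumed in state q1 with stack XWXWW$.

XWXWW$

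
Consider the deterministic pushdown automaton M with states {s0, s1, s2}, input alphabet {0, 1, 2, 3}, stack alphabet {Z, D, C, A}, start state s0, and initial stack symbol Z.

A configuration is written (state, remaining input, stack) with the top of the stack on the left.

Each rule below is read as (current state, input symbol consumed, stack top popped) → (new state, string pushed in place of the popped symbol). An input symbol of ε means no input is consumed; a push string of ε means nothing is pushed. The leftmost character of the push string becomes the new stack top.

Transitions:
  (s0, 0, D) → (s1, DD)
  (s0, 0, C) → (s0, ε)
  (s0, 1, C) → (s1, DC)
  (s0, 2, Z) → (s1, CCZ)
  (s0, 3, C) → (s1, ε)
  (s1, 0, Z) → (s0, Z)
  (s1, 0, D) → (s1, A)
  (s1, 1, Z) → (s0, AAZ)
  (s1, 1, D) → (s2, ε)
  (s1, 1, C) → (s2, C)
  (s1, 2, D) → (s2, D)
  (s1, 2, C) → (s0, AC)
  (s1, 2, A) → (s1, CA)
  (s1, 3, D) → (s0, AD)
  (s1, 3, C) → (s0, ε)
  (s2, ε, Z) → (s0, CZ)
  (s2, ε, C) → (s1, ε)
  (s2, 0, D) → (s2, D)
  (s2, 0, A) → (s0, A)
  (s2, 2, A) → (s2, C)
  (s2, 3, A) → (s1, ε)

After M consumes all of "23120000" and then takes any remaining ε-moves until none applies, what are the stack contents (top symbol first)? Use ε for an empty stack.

DCZ

(s0, 23120000, Z) ⊢ (s1, 3120000, CCZ) ⊢ (s0, 120000, CZ) ⊢ (s1, 20000, DCZ) ⊢ (s2, 0000, DCZ) ⊢ (s2, 000, DCZ) ⊢ (s2, 00, DCZ) ⊢ (s2, 0, DCZ) ⊢ (s2, ε, DCZ)
All input consumed in state s2 with stack DCZ.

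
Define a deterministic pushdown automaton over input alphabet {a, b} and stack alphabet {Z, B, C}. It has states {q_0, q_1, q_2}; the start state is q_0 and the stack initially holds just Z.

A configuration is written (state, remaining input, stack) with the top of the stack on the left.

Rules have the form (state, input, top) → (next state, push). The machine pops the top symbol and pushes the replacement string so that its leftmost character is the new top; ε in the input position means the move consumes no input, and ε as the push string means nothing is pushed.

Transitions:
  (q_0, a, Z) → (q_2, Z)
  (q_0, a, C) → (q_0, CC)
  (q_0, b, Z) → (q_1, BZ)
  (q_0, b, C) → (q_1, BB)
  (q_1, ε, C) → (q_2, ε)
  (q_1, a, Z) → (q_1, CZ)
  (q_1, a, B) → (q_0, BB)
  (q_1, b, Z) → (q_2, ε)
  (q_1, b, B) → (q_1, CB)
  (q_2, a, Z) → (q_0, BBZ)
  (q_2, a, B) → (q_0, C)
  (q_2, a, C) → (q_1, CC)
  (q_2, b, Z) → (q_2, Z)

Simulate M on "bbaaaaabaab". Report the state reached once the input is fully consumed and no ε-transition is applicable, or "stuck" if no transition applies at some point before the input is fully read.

(q_0, bbaaaaabaab, Z)
  read b, top Z: go to q_1, push BZ → (q_1, baaaaabaab, BZ)
  read b, top B: go to q_1, push CB → (q_1, aaaaabaab, CBZ)
  ε-move, top C: go to q_2, push ε → (q_2, aaaaabaab, BZ)
  read a, top B: go to q_0, push C → (q_0, aaaabaab, CZ)
  read a, top C: go to q_0, push CC → (q_0, aaabaab, CCZ)
  read a, top C: go to q_0, push CC → (q_0, aabaab, CCCZ)
  read a, top C: go to q_0, push CC → (q_0, abaab, CCCCZ)
  read a, top C: go to q_0, push CC → (q_0, baab, CCCCCZ)
  read b, top C: go to q_1, push BB → (q_1, aab, BBCCCCZ)
  read a, top B: go to q_0, push BB → (q_0, ab, BBBCCCCZ)
No transition for (q_0, a, top B); M blocks with input ab remaining.

stuck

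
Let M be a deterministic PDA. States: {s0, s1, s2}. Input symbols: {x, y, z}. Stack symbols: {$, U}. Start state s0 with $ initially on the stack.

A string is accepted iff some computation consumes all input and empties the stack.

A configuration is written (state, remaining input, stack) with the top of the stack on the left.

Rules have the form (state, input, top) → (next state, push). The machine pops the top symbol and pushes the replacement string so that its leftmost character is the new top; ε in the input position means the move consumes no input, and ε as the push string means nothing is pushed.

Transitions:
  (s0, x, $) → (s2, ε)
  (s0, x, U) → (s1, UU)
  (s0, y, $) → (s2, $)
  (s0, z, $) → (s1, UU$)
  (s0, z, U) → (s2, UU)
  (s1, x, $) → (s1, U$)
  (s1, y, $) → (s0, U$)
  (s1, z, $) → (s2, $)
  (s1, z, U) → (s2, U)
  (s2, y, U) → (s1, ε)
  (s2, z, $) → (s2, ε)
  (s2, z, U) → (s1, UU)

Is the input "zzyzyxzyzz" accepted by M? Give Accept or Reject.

Accept

(s0, zzyzyxzyzz, $)
  read z, top $: go to s1, push UU$ → (s1, zyzyxzyzz, UU$)
  read z, top U: go to s2, push U → (s2, yzyxzyzz, UU$)
  read y, top U: go to s1, push ε → (s1, zyxzyzz, U$)
  read z, top U: go to s2, push U → (s2, yxzyzz, U$)
  read y, top U: go to s1, push ε → (s1, xzyzz, $)
  read x, top $: go to s1, push U$ → (s1, zyzz, U$)
  read z, top U: go to s2, push U → (s2, yzz, U$)
  read y, top U: go to s1, push ε → (s1, zz, $)
  read z, top $: go to s2, push $ → (s2, z, $)
  read z, top $: go to s2, push ε → (s2, ε, ε)
All input consumed and the stack is empty.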